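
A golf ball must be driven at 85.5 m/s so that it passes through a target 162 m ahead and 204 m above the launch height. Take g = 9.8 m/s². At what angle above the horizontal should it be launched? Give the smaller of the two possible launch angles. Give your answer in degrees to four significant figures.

59.10°

Trajectory: y = x tanθ − g x² (1 + tan²θ)/(2v₀²). With x = 162, y = 204, v₀ = 85.5, g = 9.80:
17.59 tan²θ − 162 tanθ + (221.6) = 0.
tanθ = [162 ± √(162² − 4 × 17.59 × (221.6))] / (2 × 17.59) = (162 ± 103.2) / 35.18, giving tanθ = 1.671 or 7.538.
θ = 59.10° or 82.44°; the smaller is 59.10°.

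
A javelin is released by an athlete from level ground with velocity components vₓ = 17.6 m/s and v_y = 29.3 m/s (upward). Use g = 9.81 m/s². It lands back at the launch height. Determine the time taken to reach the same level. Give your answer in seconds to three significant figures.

5.97 s

Time of flight on level ground: T = 2 v_y0 / g = 2 × 29.30 / 9.81 = 5.973 s.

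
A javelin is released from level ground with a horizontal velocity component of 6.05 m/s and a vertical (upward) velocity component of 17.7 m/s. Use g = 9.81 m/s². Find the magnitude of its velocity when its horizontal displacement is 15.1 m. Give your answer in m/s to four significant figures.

Time to reach x = 15.1 m: t = x/vₓ = 15.1/6.050 = 2.496 s.
Vertical velocity there: v_y = v_y0 − g t = 17.70 − 9.81 × 2.496 = −6.784 m/s.
Speed: √(vₓ² + v_y²) = √(6.050² + 6.784²) = 9.090 m/s.

9.090 m/s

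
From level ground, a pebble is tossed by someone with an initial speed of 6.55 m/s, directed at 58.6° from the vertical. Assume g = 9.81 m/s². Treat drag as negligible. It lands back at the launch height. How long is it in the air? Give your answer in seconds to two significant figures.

0.70 s

Resolve: vₓ = 6.550 sin 58.6° = 5.591 m/s and v_y0 = 6.550 cos 58.6° = 3.413 m/s.
Time of flight on level ground: T = 2 v_y0 / g = 2 × 3.413 / 9.81 = 0.6957 s.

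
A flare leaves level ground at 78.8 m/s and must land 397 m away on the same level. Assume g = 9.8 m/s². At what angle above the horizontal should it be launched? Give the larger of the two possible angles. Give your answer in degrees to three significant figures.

70.6°

Level-ground range R = v₀² sin(2θ)/g ⇒ sin(2θ) = gR/v₀² = 9.80 × 397 / 78.8² = 0.6266.
2θ = 38.80° or 180° − 38.80° = 141.2°, so θ = 19.40° or 70.60°.
The larger angle is 70.60°.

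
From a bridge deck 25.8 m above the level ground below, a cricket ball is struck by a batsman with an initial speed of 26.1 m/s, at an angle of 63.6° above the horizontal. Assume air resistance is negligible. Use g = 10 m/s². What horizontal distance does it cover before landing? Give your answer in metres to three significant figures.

Resolve: vₓ = 26.10 cos 63.6° = 11.60 m/s and v_y0 = 26.10 sin 63.6° = 23.38 m/s.
Vertical motion (up positive, ground at y = 0): 5.000 t² − (23.38) t − 25.8 = 0, so t = (23.38 + √(23.38² + 2·10.0·25.8)) / 10.0 = (23.38 + 32.60) / 10.0 = 5.597 s.
Horizontal distance: R = vₓ t = 11.60 × 5.597 = 64.96 m.

65.0 m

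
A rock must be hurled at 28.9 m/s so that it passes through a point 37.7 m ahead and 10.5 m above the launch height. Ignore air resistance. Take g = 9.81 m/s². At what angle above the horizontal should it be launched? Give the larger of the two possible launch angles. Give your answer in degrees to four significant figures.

Trajectory: y = x tanθ − g x² (1 + tan²θ)/(2v₀²). With x = 37.7, y = 10.5, v₀ = 28.9, g = 9.81:
8.347 tan²θ − 37.7 tanθ + (18.85) = 0.
tanθ = [37.7 ± √(37.7² − 4 × 8.347 × (18.85))] / (2 × 8.347) = (37.7 ± 28.14) / 16.69, giving tanθ = 0.5725 or 3.944.
θ = 29.79° or 75.77°; the larger is 75.77°.

75.77°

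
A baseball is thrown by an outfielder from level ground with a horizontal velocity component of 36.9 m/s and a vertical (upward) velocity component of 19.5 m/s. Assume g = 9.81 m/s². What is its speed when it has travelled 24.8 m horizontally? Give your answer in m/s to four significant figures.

39.09 m/s

x = vₓ t ⇒ t = 24.8/36.90 = 0.6721 s.
Vertical velocity there: v_y = v_y0 − g t = 19.50 − 9.81 × 0.6721 = 12.91 m/s.
Speed: √(vₓ² + v_y²) = √(36.90² + 12.91²) = 39.09 m/s.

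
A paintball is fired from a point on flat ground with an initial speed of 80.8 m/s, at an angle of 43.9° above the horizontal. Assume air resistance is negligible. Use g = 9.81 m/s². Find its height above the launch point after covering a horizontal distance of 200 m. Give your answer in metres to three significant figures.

135 m

Horizontal component vₓ = 80.80 cos 43.9° = 58.22 m/s; vertical v_y0 = 80.80 sin 43.9° = 56.03 m/s.
x = vₓ t ⇒ t = 200/58.22 = 3.435 s.
Height: y = v_y0 t − ½ g t² = 56.03 × 3.435 − 4.905 × 3.435² = 192.5 − 57.88 = 134.6 m.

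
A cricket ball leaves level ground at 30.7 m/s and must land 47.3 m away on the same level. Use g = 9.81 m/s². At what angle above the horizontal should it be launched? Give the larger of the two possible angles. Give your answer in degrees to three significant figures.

75.3°

R = v₀² sin 2θ / g gives sin 2θ = gR/v₀² = 9.81·47.3/30.7² = 0.4923.
2θ = 29.49° or 180° − 29.49° = 150.5°, so θ = 14.75° or 75.25°.
The larger angle is 75.25°.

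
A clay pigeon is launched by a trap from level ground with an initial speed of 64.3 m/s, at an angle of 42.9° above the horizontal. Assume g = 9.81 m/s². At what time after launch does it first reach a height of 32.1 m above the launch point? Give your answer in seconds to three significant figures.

0.806 s

Resolve: vₓ = 64.30 cos 42.9° = 47.10 m/s and v_y0 = 64.30 sin 42.9° = 43.77 m/s.
Set y = v_y0 t − ½ g t² = 32.1: 4.905 t² − 43.77 t + 32.1 = 0.
t = [43.77 ± √(43.77² − 2·9.81·32.1)] / 9.81 = (43.77 ± 35.86) / 9.81, so t = 0.8062 s or t = 8.117 s.
The first (ascending) time is 0.8062 s.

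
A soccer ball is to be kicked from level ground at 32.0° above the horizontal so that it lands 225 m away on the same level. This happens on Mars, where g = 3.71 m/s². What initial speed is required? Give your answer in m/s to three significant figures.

30.5 m/s

On level ground R = v₀² sin 2θ / g ⇒ v₀ = √(gR / sin 2θ).
v₀ = √(3.71 × 225 / sin 64.00°) = √(834.8 / 0.8988) = √928.74 = 30.48 m/s.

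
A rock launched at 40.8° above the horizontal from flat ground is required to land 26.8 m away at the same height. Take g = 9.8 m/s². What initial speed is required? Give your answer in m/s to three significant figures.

16.3 m/s

On level ground R = v₀² sin 2θ / g ⇒ v₀ = √(gR / sin 2θ).
v₀ = √(9.80 × 26.8 / sin 81.60°) = √(262.6 / 0.9893) = √265.49 = 16.29 m/s.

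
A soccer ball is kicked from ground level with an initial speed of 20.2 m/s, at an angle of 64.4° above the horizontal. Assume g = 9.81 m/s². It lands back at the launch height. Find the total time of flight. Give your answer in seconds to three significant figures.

Components: vₓ = 20.20 cos 64.4° = 8.728 m/s, v_y0 = 20.20 sin 64.4° = 18.22 m/s.
Landing at launch height ⇒ T = 2 v_y0 / g = 2 × 18.22 / 9.81 = 3.714 s.

3.71 s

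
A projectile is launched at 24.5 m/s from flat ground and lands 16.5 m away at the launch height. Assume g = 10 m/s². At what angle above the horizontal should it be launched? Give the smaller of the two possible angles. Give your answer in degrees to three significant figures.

From R = (v₀²/g) sin 2θ: sin 2θ = 10.0 × 16.5 / 600.25 = 0.2749.
2θ = 15.96° or 180° − 15.96° = 164.0°, so θ = 7.978° or 82.02°.
The smaller angle is 7.978°.

7.98°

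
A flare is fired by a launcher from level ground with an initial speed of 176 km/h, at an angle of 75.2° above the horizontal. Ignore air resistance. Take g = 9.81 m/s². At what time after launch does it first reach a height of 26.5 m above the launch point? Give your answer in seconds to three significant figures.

Convert: 176 km/h = 176/3.6 = 48.89 m/s.
Resolve: vₓ = 48.89 cos 75.2° = 12.49 m/s and v_y0 = 48.89 sin 75.2° = 47.27 m/s.
Require v_y0 t − ½ g t² = 26.5, i.e. 4.905 t² − 47.27 t + 26.5 = 0.
Quadratic formula: t = (47.27 ± √1714.2) / 9.81 = (47.27 ± 41.40) / 9.81 → t = 0.5977 s or 9.039 s.
The first (ascending) time is 0.5977 s.

0.598 s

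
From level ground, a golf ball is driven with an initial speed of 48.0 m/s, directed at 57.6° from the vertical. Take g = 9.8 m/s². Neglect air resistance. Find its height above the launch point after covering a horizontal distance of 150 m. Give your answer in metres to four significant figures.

28.07 m

vₓ = 48.00 sin 57.6° = 40.53 m/s; v_y0 = 48.00 cos 57.6° = 25.72 m/s.
Time to reach x = 150 m: t = x/vₓ = 150/40.53 = 3.701 s.
Height: y = v_y0 t − ½ g t² = 25.72 × 3.701 − 4.900 × 3.701² = 95.19 − 67.12 = 28.07 m.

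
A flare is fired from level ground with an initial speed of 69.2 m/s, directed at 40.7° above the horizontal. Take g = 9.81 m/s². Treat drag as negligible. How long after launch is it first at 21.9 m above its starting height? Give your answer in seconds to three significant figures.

Components: vₓ = 69.20 cos 40.7° = 52.46 m/s, v_y0 = 69.20 sin 40.7° = 45.13 m/s.
Height y(t) = 45.13 t − 4.905 t² = 21.9 gives 4.905 t² − 45.13 t + 21.9 = 0.
Quadratic formula: t = (45.13 ± √1606.6) / 9.81 = (45.13 ± 40.08) / 9.81 → t = 0.5140 s or 8.686 s.
The first (ascending) time is 0.5140 s.

0.514 s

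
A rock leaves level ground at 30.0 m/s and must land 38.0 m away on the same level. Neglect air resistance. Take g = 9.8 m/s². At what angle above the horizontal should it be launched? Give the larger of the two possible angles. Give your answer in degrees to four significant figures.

Level-ground range R = v₀² sin(2θ)/g ⇒ sin(2θ) = gR/v₀² = 9.80 × 38.0 / 30.0² = 0.4138.
2θ = 24.44° or 180° − 24.44° = 155.6°, so θ = 12.22° or 77.78°.
The larger angle is 77.78°.

77.78°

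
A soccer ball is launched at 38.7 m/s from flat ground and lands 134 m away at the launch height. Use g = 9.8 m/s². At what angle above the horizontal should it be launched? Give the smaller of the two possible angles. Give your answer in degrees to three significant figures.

R = v₀² sin 2θ / g gives sin 2θ = gR/v₀² = 9.80·134/38.7² = 0.8768.
2θ = 61.26° or 180° − 61.26° = 118.7°, so θ = 30.63° or 59.37°.
The smaller angle is 30.63°.

30.6°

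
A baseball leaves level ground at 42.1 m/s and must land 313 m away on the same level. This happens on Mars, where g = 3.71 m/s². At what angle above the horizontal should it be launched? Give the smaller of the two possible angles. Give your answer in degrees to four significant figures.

Level-ground range R = v₀² sin(2θ)/g ⇒ sin(2θ) = gR/v₀² = 3.71 × 313 / 42.1² = 0.6552.
2θ = 40.93° or 180° − 40.93° = 139.1°, so θ = 20.47° or 69.53°.
The smaller angle is 20.47°.

20.47°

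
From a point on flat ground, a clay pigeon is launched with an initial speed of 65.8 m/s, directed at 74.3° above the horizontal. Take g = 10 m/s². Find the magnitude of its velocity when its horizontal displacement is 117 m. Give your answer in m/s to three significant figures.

18.0 m/s

Resolve: vₓ = 65.80 cos 74.3° = 17.81 m/s and v_y0 = 65.80 sin 74.3° = 63.35 m/s.
x = vₓ t ⇒ t = 117/17.81 = 6.571 s.
Vertical velocity there: v_y = v_y0 − g t = 63.35 − 10.0 × 6.571 = −2.365 m/s.
Speed: √(vₓ² + v_y²) = √(17.81² + 2.365²) = 17.96 m/s.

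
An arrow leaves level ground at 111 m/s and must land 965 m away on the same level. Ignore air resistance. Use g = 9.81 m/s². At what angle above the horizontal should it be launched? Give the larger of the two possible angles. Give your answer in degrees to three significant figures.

Level-ground range R = v₀² sin(2θ)/g ⇒ sin(2θ) = gR/v₀² = 9.81 × 965 / 111² = 0.7683.
2θ = 50.20° or 180° − 50.20° = 129.8°, so θ = 25.10° or 64.90°.
The larger angle is 64.90°.

64.9°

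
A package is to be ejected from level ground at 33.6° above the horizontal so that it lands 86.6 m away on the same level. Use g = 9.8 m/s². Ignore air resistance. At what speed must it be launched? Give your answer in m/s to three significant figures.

From R = (v₀² / g) sin 2θ: v₀ = √(gR / sin 2θ).
v₀ = √(9.80 × 86.6 / sin 67.20°) = √(848.7 / 0.9219) = √920.61 = 30.34 m/s.

30.3 m/s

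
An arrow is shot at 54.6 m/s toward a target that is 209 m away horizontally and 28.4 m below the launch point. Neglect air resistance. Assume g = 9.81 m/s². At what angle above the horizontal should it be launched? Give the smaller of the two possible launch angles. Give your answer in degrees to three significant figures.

12.7°

Trajectory: y = x tanθ − g x² (1 + tan²θ)/(2v₀²). With x = 209, y = −28.4, v₀ = 54.6, g = 9.81:
71.87 tan²θ − 209 tanθ + (43.47) = 0.
tanθ = [209 ± √(209² − 4 × 71.87 × (43.47))] / (2 × 71.87) = (209 ± 176.6) / 143.7, giving tanθ = 0.2255 or 2.683.
θ = 12.71° or 69.56°; the smaller is 12.71°.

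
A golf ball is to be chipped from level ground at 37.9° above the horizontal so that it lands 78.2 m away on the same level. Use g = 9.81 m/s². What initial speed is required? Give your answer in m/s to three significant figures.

On level ground R = v₀² sin 2θ / g ⇒ v₀ = √(gR / sin 2θ).
v₀ = √(9.81 × 78.2 / sin 75.80°) = √(767.1 / 0.9694) = √791.32 = 28.13 m/s.

28.1 m/s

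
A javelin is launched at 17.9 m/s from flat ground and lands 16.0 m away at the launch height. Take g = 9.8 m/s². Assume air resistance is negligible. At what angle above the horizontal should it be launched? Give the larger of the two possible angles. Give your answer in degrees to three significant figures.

Level-ground range R = v₀² sin(2θ)/g ⇒ sin(2θ) = gR/v₀² = 9.80 × 16.0 / 17.9² = 0.4894.
2θ = 29.30° or 180° − 29.30° = 150.7°, so θ = 14.65° or 75.35°.
The larger angle is 75.35°.

75.4°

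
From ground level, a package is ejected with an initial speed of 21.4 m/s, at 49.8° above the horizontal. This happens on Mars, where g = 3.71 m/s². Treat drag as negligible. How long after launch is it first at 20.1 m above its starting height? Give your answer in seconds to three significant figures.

1.48 s

Components: vₓ = 21.40 cos 49.8° = 13.81 m/s, v_y0 = 21.40 sin 49.8° = 16.35 m/s.
Height y(t) = 16.35 t − 1.855 t² = 20.1 gives 1.855 t² − 16.35 t + 20.1 = 0.
Quadratic formula: t = (16.35 ± √118.02) / 3.71 = (16.35 ± 10.86) / 3.71 → t = 1.477 s or 7.334 s.
The first (ascending) time is 1.477 s.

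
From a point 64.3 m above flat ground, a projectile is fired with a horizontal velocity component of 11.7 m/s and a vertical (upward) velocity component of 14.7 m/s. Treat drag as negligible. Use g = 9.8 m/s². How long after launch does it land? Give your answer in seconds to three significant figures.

Vertical motion (up positive, ground at y = 0): 4.900 t² − (14.70) t − 64.3 = 0, so t = (14.70 + √(14.70² + 2·9.80·64.3)) / 9.80 = (14.70 + 38.42) / 9.80 = 5.421 s.

5.42 s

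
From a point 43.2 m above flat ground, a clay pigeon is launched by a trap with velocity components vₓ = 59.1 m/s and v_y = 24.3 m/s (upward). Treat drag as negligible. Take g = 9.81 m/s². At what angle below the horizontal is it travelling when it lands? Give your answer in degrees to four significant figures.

The projectile lands when y = 43.2 + (24.30) t − ½·9.81·t² = 0. Positive root: t = (24.30 + √(24.30² + 2·9.81·43.2)) / 9.81 = (24.30 + 37.92) / 9.81 = 6.343 s.
At impact: v_y = v_y0 − g t = −37.92 m/s; vₓ = 59.10 m/s.
Angle below horizontal: arctan(|v_y|/vₓ) = arctan(37.92/59.10) = 32.69°.

32.69°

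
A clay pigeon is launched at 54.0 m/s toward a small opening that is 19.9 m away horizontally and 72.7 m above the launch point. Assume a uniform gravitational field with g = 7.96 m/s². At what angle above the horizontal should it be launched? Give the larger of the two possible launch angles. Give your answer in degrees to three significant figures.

Trajectory: y = x tanθ − g x² (1 + tan²θ)/(2v₀²). With x = 19.9, y = 72.7, v₀ = 54.0, g = 7.96:
0.5405 tan²θ − 19.9 tanθ + (73.24) = 0.
tanθ = [19.9 ± √(19.9² − 4 × 0.5405 × (73.24))] / (2 × 0.5405) = (19.9 ± 15.42) / 1.081, giving tanθ = 4.148 or 32.67.
θ = 76.44° or 88.25°; the larger is 88.25°.

88.2°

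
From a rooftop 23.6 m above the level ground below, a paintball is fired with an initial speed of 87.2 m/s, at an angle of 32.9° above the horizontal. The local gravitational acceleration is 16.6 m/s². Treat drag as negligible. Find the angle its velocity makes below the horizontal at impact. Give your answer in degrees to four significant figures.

36.92°

Resolve: vₓ = 87.20 cos 32.9° = 73.21 m/s and v_y0 = 87.20 sin 32.9° = 47.36 m/s.
The projectile lands when y = 23.6 + (47.36) t − ½·16.6·t² = 0. Positive root: t = (47.36 + √(47.36² + 2·16.6·23.6)) / 16.6 = (47.36 + 55.02) / 16.6 = 6.168 s.
At impact: v_y = v_y0 − g t = −55.02 m/s; vₓ = 73.21 m/s.
Angle below horizontal: arctan(|v_y|/vₓ) = arctan(55.02/73.21) = 36.92°.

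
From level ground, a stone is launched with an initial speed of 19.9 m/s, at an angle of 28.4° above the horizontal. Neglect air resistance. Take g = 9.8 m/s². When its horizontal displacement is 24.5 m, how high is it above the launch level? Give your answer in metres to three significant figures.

3.65 m

Resolve: vₓ = 19.90 cos 28.4° = 17.51 m/s and v_y0 = 19.90 sin 28.4° = 9.465 m/s.
At x = 24.5 m, t = x/vₓ = 24.5/17.51 = 1.400 s.
Height: y = v_y0 t − ½ g t² = 9.465 × 1.400 − 4.900 × 1.400² = 13.25 − 9.599 = 3.649 m.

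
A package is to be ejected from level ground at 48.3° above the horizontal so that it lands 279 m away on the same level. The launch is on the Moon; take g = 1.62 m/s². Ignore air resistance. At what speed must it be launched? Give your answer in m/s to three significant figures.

21.3 m/s

On level ground R = v₀² sin 2θ / g ⇒ v₀ = √(gR / sin 2θ).
v₀ = √(1.62 × 279 / sin 96.60°) = √(452.0 / 0.9934) = √455.00 = 21.33 m/s.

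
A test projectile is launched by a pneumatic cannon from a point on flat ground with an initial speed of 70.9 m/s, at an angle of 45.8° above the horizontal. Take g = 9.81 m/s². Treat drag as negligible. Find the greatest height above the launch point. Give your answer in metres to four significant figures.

131.7 m

vₓ = 70.90 cos 45.8° = 49.43 m/s; v_y0 = 70.90 sin 45.8° = 50.83 m/s.
At the apex v_y = 0, so H = v_y0²/(2g) = 50.83²/19.62 = 131.7 m.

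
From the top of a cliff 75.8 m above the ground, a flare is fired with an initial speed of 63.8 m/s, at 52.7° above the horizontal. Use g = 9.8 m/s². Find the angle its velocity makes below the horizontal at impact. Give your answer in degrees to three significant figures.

58.8°

vₓ = 63.80 cos 52.7° = 38.66 m/s; v_y0 = 63.80 sin 52.7° = 50.75 m/s.
The projectile lands when y = 75.8 + (50.75) t − ½·9.80·t² = 0. Positive root: t = (50.75 + √(50.75² + 2·9.80·75.8)) / 9.80 = (50.75 + 63.73) / 9.80 = 11.68 s.
At impact: v_y = v_y0 − g t = −63.73 m/s; vₓ = 38.66 m/s.
Angle below horizontal: arctan(|v_y|/vₓ) = arctan(63.73/38.66) = 58.76°.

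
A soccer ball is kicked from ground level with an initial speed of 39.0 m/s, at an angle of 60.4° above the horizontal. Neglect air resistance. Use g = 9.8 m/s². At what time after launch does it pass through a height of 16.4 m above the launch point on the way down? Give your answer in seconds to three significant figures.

vₓ = 39.00 cos 60.4° = 19.26 m/s; v_y0 = 39.00 sin 60.4° = 33.91 m/s.
Height y(t) = 33.91 t − 4.900 t² = 16.4 gives 4.900 t² − 33.91 t + 16.4 = 0.
t = [33.91 ± √(33.91² − 2·9.80·16.4)] / 9.80 = (33.91 ± 28.78) / 9.80, so t = 0.5232 s or t = 6.397 s.
The descending-branch root is 6.397 s.

6.40 s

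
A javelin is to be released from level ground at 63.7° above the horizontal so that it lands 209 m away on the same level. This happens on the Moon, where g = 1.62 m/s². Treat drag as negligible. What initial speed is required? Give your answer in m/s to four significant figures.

On level ground R = v₀² sin 2θ / g ⇒ v₀ = √(gR / sin 2θ).
v₀ = √(1.62 × 209 / sin 127.4°) = √(338.6 / 0.7944) = √426.20 = 20.64 m/s.

20.64 m/s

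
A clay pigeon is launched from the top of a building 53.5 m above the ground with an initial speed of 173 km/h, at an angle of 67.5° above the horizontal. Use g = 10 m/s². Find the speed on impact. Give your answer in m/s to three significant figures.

58.1 m/s

Convert: 173 km/h = 173/3.6 = 48.06 m/s.
Horizontal component vₓ = 48.06 cos 67.5° = 18.39 m/s; vertical v_y0 = 48.06 sin 67.5° = 44.40 m/s.
With up positive and y = 0 at the ground: y(t) = 53.5 + (44.40) t − 5.000 t². Setting y = 0 and taking the positive root: t = [44.40 + √(44.40² + 2·10.0·53.5)] / 10.0 = (44.40 + 55.15) / 10.0 = 9.954 s.
Vertical velocity at impact: v_y = v_y0 − g t = 44.40 − 10.0 × 9.954 = −55.15 m/s.
Speed: |v| = √(vₓ² + v_y²) = √(18.39² + 55.15²) = 58.13 m/s.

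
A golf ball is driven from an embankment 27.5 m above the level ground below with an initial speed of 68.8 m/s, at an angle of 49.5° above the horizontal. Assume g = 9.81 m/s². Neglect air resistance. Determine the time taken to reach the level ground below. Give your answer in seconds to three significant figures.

Resolve: vₓ = 68.80 cos 49.5° = 44.68 m/s and v_y0 = 68.80 sin 49.5° = 52.32 m/s.
Vertical motion (up positive, ground at y = 0): 4.905 t² − (52.32) t − 27.5 = 0, so t = (52.32 + √(52.32² + 2·9.81·27.5)) / 9.81 = (52.32 + 57.24) / 9.81 = 11.17 s.

11.2 s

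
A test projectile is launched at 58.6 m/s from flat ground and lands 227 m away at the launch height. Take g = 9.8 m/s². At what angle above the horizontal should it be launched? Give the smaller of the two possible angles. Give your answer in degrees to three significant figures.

20.2°

From R = (v₀²/g) sin 2θ: sin 2θ = 9.80 × 227 / 3434.0 = 0.6478.
2θ = 40.38° or 180° − 40.38° = 139.6°, so θ = 20.19° or 69.81°.
The smaller angle is 20.19°.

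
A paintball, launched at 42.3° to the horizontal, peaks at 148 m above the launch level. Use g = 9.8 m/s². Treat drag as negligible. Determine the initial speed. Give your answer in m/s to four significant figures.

80.03 m/s

At the peak v_y = 0, so v_y0 = √(2gH) = √(2 × 9.80 × 148) = 53.86 m/s.
v_y0 = v₀ sin θ ⇒ v₀ = 53.86 / sin 42.3° = 80.03 m/s.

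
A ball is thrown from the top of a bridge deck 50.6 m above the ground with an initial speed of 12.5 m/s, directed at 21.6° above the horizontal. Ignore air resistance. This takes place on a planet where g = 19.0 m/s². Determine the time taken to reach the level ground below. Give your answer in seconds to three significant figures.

2.56 s

Horizontal component vₓ = 12.50 cos 21.6° = 11.62 m/s; vertical v_y0 = 12.50 sin 21.6° = 4.602 m/s.
The projectile lands when y = 50.6 + (4.602) t − ½·19.0·t² = 0. Positive root: t = (4.602 + √(4.602² + 2·19.0·50.6)) / 19.0 = (4.602 + 44.09) / 19.0 = 2.563 s.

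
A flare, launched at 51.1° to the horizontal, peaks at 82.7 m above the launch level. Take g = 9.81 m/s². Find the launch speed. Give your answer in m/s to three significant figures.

At the peak v_y = 0, so v_y0 = √(2gH) = √(2 × 9.81 × 82.7) = 40.28 m/s.
v_y0 = v₀ sin θ ⇒ v₀ = 40.28 / sin 51.1° = 51.76 m/s.

51.8 m/s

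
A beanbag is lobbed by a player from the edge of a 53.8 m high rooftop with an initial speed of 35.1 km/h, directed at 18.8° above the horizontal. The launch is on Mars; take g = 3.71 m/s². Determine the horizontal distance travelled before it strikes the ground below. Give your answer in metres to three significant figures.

58.1 m

Convert: 35.1 km/h = 35.1/3.6 = 9.750 m/s.
Components: vₓ = 9.750 cos 18.8° = 9.230 m/s, v_y0 = 9.750 sin 18.8° = 3.142 m/s.
The projectile lands when y = 53.8 + (3.142) t − ½·3.71·t² = 0. Positive root: t = (3.142 + √(3.142² + 2·3.71·53.8)) / 3.71 = (3.142 + 20.23) / 3.71 = 6.299 s.
Horizontal distance: R = vₓ t = 9.230 × 6.299 = 58.13 m.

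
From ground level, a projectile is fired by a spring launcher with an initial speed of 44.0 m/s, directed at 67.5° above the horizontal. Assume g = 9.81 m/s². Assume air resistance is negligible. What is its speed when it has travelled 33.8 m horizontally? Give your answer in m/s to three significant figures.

Horizontal component vₓ = 44.00 cos 67.5° = 16.84 m/s; vertical v_y0 = 44.00 sin 67.5° = 40.65 m/s.
At x = 33.8 m, t = x/vₓ = 33.8/16.84 = 2.007 s.
Vertical velocity there: v_y = v_y0 − g t = 40.65 − 9.81 × 2.007 = 20.96 m/s.
Speed: √(vₓ² + v_y²) = √(16.84² + 20.96²) = 26.88 m/s.

26.9 m/s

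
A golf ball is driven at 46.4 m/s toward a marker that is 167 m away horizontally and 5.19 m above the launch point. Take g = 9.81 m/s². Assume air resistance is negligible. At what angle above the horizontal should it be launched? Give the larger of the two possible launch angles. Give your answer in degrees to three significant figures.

64.7°

Trajectory: y = x tanθ − g x² (1 + tan²θ)/(2v₀²). With x = 167, y = 5.19, v₀ = 46.4, g = 9.81:
63.54 tan²θ − 167 tanθ + (68.73) = 0.
tanθ = [167 ± √(167² − 4 × 63.54 × (68.73))] / (2 × 63.54) = (167 ± 102.1) / 127.1, giving tanθ = 0.5108 or 2.118.
θ = 27.06° or 64.72°; the larger is 64.72°.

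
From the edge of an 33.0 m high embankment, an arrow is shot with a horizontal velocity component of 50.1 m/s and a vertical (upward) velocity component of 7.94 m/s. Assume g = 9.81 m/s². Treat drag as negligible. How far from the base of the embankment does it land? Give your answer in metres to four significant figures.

With up positive and y = 0 at the ground: y(t) = 33.0 + (7.940) t − 4.905 t². Setting y = 0 and taking the positive root: t = [7.940 + √(7.940² + 2·9.81·33.0)] / 9.81 = (7.940 + 26.66) / 9.81 = 3.527 s.
Horizontal distance: R = vₓ t = 50.10 × 3.527 = 176.7 m.

176.7 m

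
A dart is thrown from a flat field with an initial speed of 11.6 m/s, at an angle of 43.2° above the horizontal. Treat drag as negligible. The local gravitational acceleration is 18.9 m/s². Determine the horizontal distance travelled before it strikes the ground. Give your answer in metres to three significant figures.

Horizontal component vₓ = 11.60 cos 43.2° = 8.456 m/s; vertical v_y0 = 11.60 sin 43.2° = 7.941 m/s.
Flight time T = 2 v_y0 / g = 0.8403 s.
Horizontal distance R = vₓ T = 8.456 × 0.8403 = 7.106 m.

7.11 m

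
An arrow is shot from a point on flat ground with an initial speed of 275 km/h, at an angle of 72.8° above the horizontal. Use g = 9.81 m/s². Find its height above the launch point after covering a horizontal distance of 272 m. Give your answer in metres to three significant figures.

Convert: 275 km/h = 275/3.6 = 76.39 m/s.
vₓ = 76.39 cos 72.8° = 22.59 m/s; v_y0 = 76.39 sin 72.8° = 72.97 m/s.
Time to reach x = 272 m: t = x/vₓ = 272/22.59 = 12.04 s.
Height: y = v_y0 t − ½ g t² = 72.97 × 12.04 − 4.905 × 12.04² = 878.7 − 711.2 = 167.5 m.

167 m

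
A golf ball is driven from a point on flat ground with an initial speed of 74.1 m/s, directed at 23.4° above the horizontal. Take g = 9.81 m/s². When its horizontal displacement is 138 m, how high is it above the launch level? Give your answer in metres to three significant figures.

39.5 m

vₓ = 74.10 cos 23.4° = 68.01 m/s; v_y0 = 74.10 sin 23.4° = 29.43 m/s.
x = vₓ t ⇒ t = 138/68.01 = 2.029 s.
Height: y = v_y0 t − ½ g t² = 29.43 × 2.029 − 4.905 × 2.029² = 59.72 − 20.20 = 39.52 m.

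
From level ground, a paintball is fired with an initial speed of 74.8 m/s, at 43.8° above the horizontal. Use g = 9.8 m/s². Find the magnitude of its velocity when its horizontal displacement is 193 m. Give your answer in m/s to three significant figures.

Horizontal component vₓ = 74.80 cos 43.8° = 53.99 m/s; vertical v_y0 = 74.80 sin 43.8° = 51.77 m/s.
Time to reach x = 193 m: t = x/vₓ = 193/53.99 = 3.575 s.
Vertical velocity there: v_y = v_y0 − g t = 51.77 − 9.80 × 3.575 = 16.74 m/s.
Speed: √(vₓ² + v_y²) = √(53.99² + 16.74²) = 56.52 m/s.

56.5 m/s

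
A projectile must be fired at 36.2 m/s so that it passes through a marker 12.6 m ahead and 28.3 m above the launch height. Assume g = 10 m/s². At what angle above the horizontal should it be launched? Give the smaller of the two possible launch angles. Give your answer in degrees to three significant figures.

69.1°

Trajectory: y = x tanθ − g x² (1 + tan²θ)/(2v₀²). With x = 12.6, y = 28.3, v₀ = 36.2, g = 10.0:
0.6058 tan²θ − 12.6 tanθ + (28.91) = 0.
tanθ = [12.6 ± √(12.6² − 4 × 0.6058 × (28.91))] / (2 × 0.6058) = (12.6 ± 9.419) / 1.212, giving tanθ = 2.626 or 18.18.
θ = 69.15° or 86.85°; the smaller is 69.15°.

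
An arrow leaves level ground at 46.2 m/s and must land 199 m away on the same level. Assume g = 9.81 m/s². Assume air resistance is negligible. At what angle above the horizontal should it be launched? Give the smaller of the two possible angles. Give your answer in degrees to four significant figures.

33.08°

From R = (v₀²/g) sin 2θ: sin 2θ = 9.81 × 199 / 2134.4 = 0.9146.
2θ = 66.15° or 180° − 66.15° = 113.8°, so θ = 33.08° or 56.92°.
The smaller angle is 33.08°.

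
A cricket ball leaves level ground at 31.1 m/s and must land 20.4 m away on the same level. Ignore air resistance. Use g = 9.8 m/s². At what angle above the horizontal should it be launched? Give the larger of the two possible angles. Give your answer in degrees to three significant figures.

84.0°

Level-ground range R = v₀² sin(2θ)/g ⇒ sin(2θ) = gR/v₀² = 9.80 × 20.4 / 31.1² = 0.2067.
2θ = 11.93° or 180° − 11.93° = 168.1°, so θ = 5.964° or 84.04°.
The larger angle is 84.04°.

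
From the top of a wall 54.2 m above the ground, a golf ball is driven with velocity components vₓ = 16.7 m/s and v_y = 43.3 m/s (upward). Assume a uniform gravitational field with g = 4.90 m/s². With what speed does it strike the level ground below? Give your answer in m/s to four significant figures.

51.82 m/s

With up positive and y = 0 at the ground: y(t) = 54.2 + (43.30) t − 2.450 t². Setting y = 0 and taking the positive root: t = [43.30 + √(43.30² + 2·4.90·54.2)] / 4.90 = (43.30 + 49.05) / 4.90 = 18.85 s.
Vertical velocity at impact: v_y = v_y0 − g t = 43.30 − 4.90 × 18.85 = −49.05 m/s.
Speed: |v| = √(vₓ² + v_y²) = √(16.70² + 49.05²) = 51.82 m/s.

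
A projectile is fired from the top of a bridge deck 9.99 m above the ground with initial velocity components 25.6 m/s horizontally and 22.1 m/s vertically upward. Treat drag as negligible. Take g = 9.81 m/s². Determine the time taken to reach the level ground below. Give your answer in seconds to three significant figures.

Vertical motion (up positive, ground at y = 0): 4.905 t² − (22.10) t − 9.99 = 0, so t = (22.10 + √(22.10² + 2·9.81·9.99)) / 9.81 = (22.10 + 26.16) / 9.81 = 4.920 s.

4.92 s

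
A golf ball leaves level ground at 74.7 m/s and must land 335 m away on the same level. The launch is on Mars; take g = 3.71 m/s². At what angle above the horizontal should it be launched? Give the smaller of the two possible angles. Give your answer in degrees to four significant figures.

6.435°

Level-ground range R = v₀² sin(2θ)/g ⇒ sin(2θ) = gR/v₀² = 3.71 × 335 / 74.7² = 0.2227.
2θ = 12.87° or 180° − 12.87° = 167.1°, so θ = 6.435° or 83.57°.
The smaller angle is 6.435°.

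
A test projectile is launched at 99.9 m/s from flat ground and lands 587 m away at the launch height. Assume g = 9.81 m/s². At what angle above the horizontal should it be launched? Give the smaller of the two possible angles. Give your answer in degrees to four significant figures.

17.62°

From R = (v₀²/g) sin 2θ: sin 2θ = 9.81 × 587 / 9980.0 = 0.5770.
2θ = 35.24° or 180° − 35.24° = 144.8°, so θ = 17.62° or 72.38°.
The smaller angle is 17.62°.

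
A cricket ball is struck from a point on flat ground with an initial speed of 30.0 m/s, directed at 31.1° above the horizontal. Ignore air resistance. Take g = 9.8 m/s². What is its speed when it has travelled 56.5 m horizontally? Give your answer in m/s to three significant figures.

26.4 m/s

Resolve: vₓ = 30.00 cos 31.1° = 25.69 m/s and v_y0 = 30.00 sin 31.1° = 15.50 m/s.
x = vₓ t ⇒ t = 56.5/25.69 = 2.199 s.
Vertical velocity there: v_y = v_y0 − g t = 15.50 − 9.80 × 2.199 = −6.059 m/s.
Speed: √(vₓ² + v_y²) = √(25.69² + 6.059²) = 26.39 m/s.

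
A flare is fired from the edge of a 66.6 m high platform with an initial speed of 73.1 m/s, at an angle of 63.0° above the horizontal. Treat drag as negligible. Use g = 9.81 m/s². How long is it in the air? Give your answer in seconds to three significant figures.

14.2 s

vₓ = 73.10 cos 63.0° = 33.19 m/s; v_y0 = 73.10 sin 63.0° = 65.13 m/s.
The projectile lands when y = 66.6 + (65.13) t − ½·9.81·t² = 0. Positive root: t = (65.13 + √(65.13² + 2·9.81·66.6)) / 9.81 = (65.13 + 74.49) / 9.81 = 14.23 s.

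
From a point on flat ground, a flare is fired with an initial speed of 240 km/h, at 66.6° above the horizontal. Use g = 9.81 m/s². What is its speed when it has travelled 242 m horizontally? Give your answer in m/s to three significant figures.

Convert: 240 km/h = 240/3.6 = 66.67 m/s.
Resolve: vₓ = 66.67 cos 66.6° = 26.48 m/s and v_y0 = 66.67 sin 66.6° = 61.18 m/s.
x = vₓ t ⇒ t = 242/26.48 = 9.140 s.
Vertical velocity there: v_y = v_y0 − g t = 61.18 − 9.81 × 9.140 = −28.48 m/s.
Speed: √(vₓ² + v_y²) = √(26.48² + 28.48²) = 38.89 m/s.

38.9 m/s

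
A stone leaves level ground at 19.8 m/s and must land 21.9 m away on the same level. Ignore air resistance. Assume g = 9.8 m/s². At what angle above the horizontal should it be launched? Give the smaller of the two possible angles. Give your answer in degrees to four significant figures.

R = v₀² sin 2θ / g gives sin 2θ = gR/v₀² = 9.80·21.9/19.8² = 0.5474.
2θ = 33.19° or 180° − 33.19° = 146.8°, so θ = 16.60° or 73.40°.
The smaller angle is 16.60°.

16.60°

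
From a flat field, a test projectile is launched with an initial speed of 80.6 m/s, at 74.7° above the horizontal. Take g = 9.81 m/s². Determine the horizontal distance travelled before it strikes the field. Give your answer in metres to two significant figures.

340 m

Resolve: vₓ = 80.60 cos 74.7° = 21.27 m/s and v_y0 = 80.60 sin 74.7° = 77.74 m/s.
Time aloft: T = 2 v_y0 / g = 2 × 77.74 / 9.81 = 15.85 s.
Horizontal distance R = vₓ T = 21.27 × 15.85 = 337.1 m.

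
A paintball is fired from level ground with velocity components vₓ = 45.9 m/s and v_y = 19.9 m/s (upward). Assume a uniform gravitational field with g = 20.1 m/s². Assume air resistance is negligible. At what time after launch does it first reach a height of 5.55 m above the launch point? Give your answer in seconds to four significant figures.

Height y(t) = 19.90 t − 10.05 t² = 5.55 gives 10.05 t² − 19.90 t + 5.55 = 0.
Quadratic formula: t = (19.90 ± √172.90) / 20.1 = (19.90 ± 13.15) / 20.1 → t = 0.3359 s or 1.644 s.
The first (ascending) time is 0.3359 s.

0.3359 s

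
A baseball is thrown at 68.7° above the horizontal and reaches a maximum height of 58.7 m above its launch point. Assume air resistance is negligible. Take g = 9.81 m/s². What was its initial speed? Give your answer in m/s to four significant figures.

At the peak v_y = 0, so v_y0 = √(2gH) = √(2 × 9.81 × 58.7) = 33.94 m/s.
v_y0 = v₀ sin θ ⇒ v₀ = 33.94 / sin 68.7° = 36.42 m/s.

36.42 m/s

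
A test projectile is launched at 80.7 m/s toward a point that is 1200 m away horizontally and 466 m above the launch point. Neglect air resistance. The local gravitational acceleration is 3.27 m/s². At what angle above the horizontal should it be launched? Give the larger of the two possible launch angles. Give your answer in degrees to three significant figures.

66.9°

Trajectory: y = x tanθ − g x² (1 + tan²θ)/(2v₀²). With x = 1200, y = 466, v₀ = 80.7, g = 3.27:
361.5 tan²θ − 1200 tanθ + (827.5) = 0.
tanθ = [1200 ± √(1200² − 4 × 361.5 × (827.5))] / (2 × 361.5) = (1200 ± 493.3) / 723.0, giving tanθ = 0.9774 or 2.342.
θ = 44.35° or 66.88°; the larger is 66.88°.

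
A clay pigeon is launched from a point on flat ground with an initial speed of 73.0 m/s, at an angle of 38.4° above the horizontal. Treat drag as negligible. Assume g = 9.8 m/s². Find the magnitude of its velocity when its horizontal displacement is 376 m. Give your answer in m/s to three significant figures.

60.3 m/s

Components: vₓ = 73.00 cos 38.4° = 57.21 m/s, v_y0 = 73.00 sin 38.4° = 45.34 m/s.
At x = 376 m, t = x/vₓ = 376/57.21 = 6.572 s.
Vertical velocity there: v_y = v_y0 − g t = 45.34 − 9.80 × 6.572 = −19.06 m/s.
Speed: √(vₓ² + v_y²) = √(57.21² + 19.06²) = 60.30 m/s.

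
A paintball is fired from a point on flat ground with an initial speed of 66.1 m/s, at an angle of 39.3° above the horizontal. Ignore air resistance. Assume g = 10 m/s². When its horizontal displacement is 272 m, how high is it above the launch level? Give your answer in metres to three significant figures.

81.2 m

Resolve: vₓ = 66.10 cos 39.3° = 51.15 m/s and v_y0 = 66.10 sin 39.3° = 41.87 m/s.
Time to reach x = 272 m: t = x/vₓ = 272/51.15 = 5.318 s.
Height: y = v_y0 t − ½ g t² = 41.87 × 5.318 − 5.000 × 5.318² = 222.6 − 141.4 = 81.24 m.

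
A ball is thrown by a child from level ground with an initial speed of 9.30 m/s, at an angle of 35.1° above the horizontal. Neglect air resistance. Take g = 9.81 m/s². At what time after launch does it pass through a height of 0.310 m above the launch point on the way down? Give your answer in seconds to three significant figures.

Resolve: vₓ = 9.300 cos 35.1° = 7.609 m/s and v_y0 = 9.300 sin 35.1° = 5.348 m/s.
Require v_y0 t − ½ g t² = 0.310, i.e. 4.905 t² − 5.348 t + 0.310 = 0.
t = [5.348 ± √(5.348² − 2·9.81·0.310)] / 9.81 = (5.348 ± 4.745) / 9.81, so t = 0.06143 s or t = 1.029 s.
The descending-branch root is 1.029 s.

1.03 s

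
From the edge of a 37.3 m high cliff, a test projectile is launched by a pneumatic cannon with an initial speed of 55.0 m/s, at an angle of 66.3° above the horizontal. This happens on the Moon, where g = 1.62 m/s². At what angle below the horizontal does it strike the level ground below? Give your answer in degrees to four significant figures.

66.79°

Resolve: vₓ = 55.00 cos 66.3° = 22.11 m/s and v_y0 = 55.00 sin 66.3° = 50.36 m/s.
Vertical motion (up positive, ground at y = 0): 0.8100 t² − (50.36) t − 37.3 = 0, so t = (50.36 + √(50.36² + 2·1.62·37.3)) / 1.62 = (50.36 + 51.55) / 1.62 = 62.91 s.
At impact: v_y = v_y0 − g t = −51.55 m/s; vₓ = 22.11 m/s.
Angle below horizontal: arctan(|v_y|/vₓ) = arctan(51.55/22.11) = 66.79°.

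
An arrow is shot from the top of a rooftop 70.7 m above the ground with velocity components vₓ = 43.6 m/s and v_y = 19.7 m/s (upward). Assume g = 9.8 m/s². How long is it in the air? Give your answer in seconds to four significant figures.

6.308 s

The projectile lands when y = 70.7 + (19.70) t − ½·9.80·t² = 0. Positive root: t = (19.70 + √(19.70² + 2·9.80·70.7)) / 9.80 = (19.70 + 42.12) / 9.80 = 6.308 s.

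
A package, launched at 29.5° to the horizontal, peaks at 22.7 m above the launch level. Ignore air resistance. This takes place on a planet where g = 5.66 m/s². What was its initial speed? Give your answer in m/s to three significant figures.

32.6 m/s

At the peak v_y = 0, so v_y0 = √(2gH) = √(2 × 5.66 × 22.7) = 16.03 m/s.
v_y0 = v₀ sin θ ⇒ v₀ = 16.03 / sin 29.5° = 32.55 m/s.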